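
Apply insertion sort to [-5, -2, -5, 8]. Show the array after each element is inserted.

First element -5 is already 'sorted'
Insert -2: shifted 0 elements -> [-5, -2, -5, 8]
Insert -5: shifted 1 elements -> [-5, -5, -2, 8]
Insert 8: shifted 0 elements -> [-5, -5, -2, 8]


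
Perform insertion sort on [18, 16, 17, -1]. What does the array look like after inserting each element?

First element 18 is already 'sorted'
Insert 16: shifted 1 elements -> [16, 18, 17, -1]
Insert 17: shifted 1 elements -> [16, 17, 18, -1]
Insert -1: shifted 3 elements -> [-1, 16, 17, 18]


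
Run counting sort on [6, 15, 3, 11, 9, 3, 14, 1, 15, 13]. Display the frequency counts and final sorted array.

Count array: [0, 1, 0, 2, 0, 0, 1, 0, 0, 1, 0, 1, 0, 1, 1, 2]
(count[i] = number of elements equal to i)
Cumulative count: [0, 1, 1, 3, 3, 3, 4, 4, 4, 5, 5, 6, 6, 7, 8, 10]
Sorted: [1, 3, 3, 6, 9, 11, 13, 14, 15, 15]


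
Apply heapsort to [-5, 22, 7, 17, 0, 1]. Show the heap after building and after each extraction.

Build heap: [22, 17, 7, -5, 0, 1]
Extract 22: [17, 1, 7, -5, 0, 22]
Extract 17: [7, 1, 0, -5, 17, 22]
Extract 7: [1, -5, 0, 7, 17, 22]
Extract 1: [0, -5, 1, 7, 17, 22]
Extract 0: [-5, 0, 1, 7, 17, 22]


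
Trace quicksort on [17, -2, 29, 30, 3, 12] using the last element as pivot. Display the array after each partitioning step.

Partition 1: pivot=12 at index 2 -> [-2, 3, 12, 30, 17, 29]
Partition 2: pivot=3 at index 1 -> [-2, 3, 12, 30, 17, 29]
Partition 3: pivot=29 at index 4 -> [-2, 3, 12, 17, 29, 30]


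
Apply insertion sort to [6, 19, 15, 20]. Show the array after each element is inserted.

First element 6 is already 'sorted'
Insert 19: shifted 0 elements -> [6, 19, 15, 20]
Insert 15: shifted 1 elements -> [6, 15, 19, 20]
Insert 20: shifted 0 elements -> [6, 15, 19, 20]


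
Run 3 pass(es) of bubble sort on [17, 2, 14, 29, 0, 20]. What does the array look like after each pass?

After pass 1: [2, 14, 17, 0, 20, 29] (4 swaps)
After pass 2: [2, 14, 0, 17, 20, 29] (1 swaps)
After pass 3: [2, 0, 14, 17, 20, 29] (1 swaps)
Total swaps: 6


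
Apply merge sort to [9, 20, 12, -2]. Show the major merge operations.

Divide and conquer:
  Merge [9] + [20] -> [9, 20]
  Merge [12] + [-2] -> [-2, 12]
  Merge [9, 20] + [-2, 12] -> [-2, 9, 12, 20]


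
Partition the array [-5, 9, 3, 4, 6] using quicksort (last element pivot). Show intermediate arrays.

Partition 1: pivot=6 at index 3 -> [-5, 3, 4, 6, 9]
Partition 2: pivot=4 at index 2 -> [-5, 3, 4, 6, 9]
Partition 3: pivot=3 at index 1 -> [-5, 3, 4, 6, 9]


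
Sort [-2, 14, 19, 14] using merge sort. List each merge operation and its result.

Divide and conquer:
  Merge [-2] + [14] -> [-2, 14]
  Merge [19] + [14] -> [14, 19]
  Merge [-2, 14] + [14, 19] -> [-2, 14, 14, 19]


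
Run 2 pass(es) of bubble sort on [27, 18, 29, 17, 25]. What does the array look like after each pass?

After pass 1: [18, 27, 17, 25, 29] (3 swaps)
After pass 2: [18, 17, 25, 27, 29] (2 swaps)
Total swaps: 5


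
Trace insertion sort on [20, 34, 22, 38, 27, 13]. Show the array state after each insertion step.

First element 20 is already 'sorted'
Insert 34: shifted 0 elements -> [20, 34, 22, 38, 27, 13]
Insert 22: shifted 1 elements -> [20, 22, 34, 38, 27, 13]
Insert 38: shifted 0 elements -> [20, 22, 34, 38, 27, 13]
Insert 27: shifted 2 elements -> [20, 22, 27, 34, 38, 13]
Insert 13: shifted 5 elements -> [13, 20, 22, 27, 34, 38]


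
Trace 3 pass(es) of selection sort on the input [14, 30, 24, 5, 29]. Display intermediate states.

Pass 1: Select minimum 5 at index 3, swap -> [5, 30, 24, 14, 29]
Pass 2: Select minimum 14 at index 3, swap -> [5, 14, 24, 30, 29]
Pass 3: Select minimum 24 at index 2, swap -> [5, 14, 24, 30, 29]


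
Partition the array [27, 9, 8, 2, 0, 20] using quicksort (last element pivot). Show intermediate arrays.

Partition 1: pivot=20 at index 4 -> [9, 8, 2, 0, 20, 27]
Partition 2: pivot=0 at index 0 -> [0, 8, 2, 9, 20, 27]
Partition 3: pivot=9 at index 3 -> [0, 8, 2, 9, 20, 27]
Partition 4: pivot=2 at index 1 -> [0, 2, 8, 9, 20, 27]


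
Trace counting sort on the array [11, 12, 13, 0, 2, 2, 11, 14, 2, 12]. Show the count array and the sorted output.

Count array: [1, 0, 3, 0, 0, 0, 0, 0, 0, 0, 0, 2, 2, 1, 1]
(count[i] = number of elements equal to i)
Cumulative count: [1, 1, 4, 4, 4, 4, 4, 4, 4, 4, 4, 6, 8, 9, 10]
Sorted: [0, 2, 2, 2, 11, 11, 12, 12, 13, 14]


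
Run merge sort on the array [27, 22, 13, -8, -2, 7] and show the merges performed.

Divide and conquer:
  Merge [22] + [13] -> [13, 22]
  Merge [27] + [13, 22] -> [13, 22, 27]
  Merge [-2] + [7] -> [-2, 7]
  Merge [-8] + [-2, 7] -> [-8, -2, 7]
  Merge [13, 22, 27] + [-8, -2, 7] -> [-8, -2, 7, 13, 22, 27]


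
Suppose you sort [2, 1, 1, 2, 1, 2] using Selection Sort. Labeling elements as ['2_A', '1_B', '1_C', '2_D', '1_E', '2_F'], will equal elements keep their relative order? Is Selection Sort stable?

Trace Selection Sort on the labeled array (the key is the number; the letter only tracks identity):
  Pass 1: minimum of unsorted part is 1_B at index 1; swap it with 2_A at index 0 -> [1_B, 2_A, 1_C, 2_D, 1_E, 2_F]
  Pass 2: minimum of unsorted part is 1_C at index 2; swap it with 2_A at index 1 -> [1_B, 1_C, 2_A, 2_D, 1_E, 2_F]
  Pass 3: minimum of unsorted part is 1_E at index 4; swap it with 2_A at index 2 -> [1_B, 1_C, 1_E, 2_D, 2_A, 2_F]
  Pass 4: minimum 2_D is already at index 3; no swap -> [1_B, 1_C, 1_E, 2_D, 2_A, 2_F]
  Pass 5: minimum 2_A is already at index 4; no swap -> [1_B, 1_C, 1_E, 2_D, 2_A, 2_F]
Final order: [1_B, 1_C, 1_E, 2_D, 2_A, 2_F]
Equal keys:
  value 1: originally 1_B, 1_C, 1_E; after sorting 1_B, 1_C, 1_E -> order preserved
  value 2: originally 2_A, 2_D, 2_F; after sorting 2_D, 2_A, 2_F -> order changed
Equal keys were reordered, so Selection Sort is not stable: the long-range swap that moves the minimum into place can carry an element past an equal key. (One such input is enough; an unstable sort may happen to preserve order on other inputs, but it gives no guarantee.)
Answer: Not stable


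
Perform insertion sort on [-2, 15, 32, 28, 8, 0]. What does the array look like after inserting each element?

First element -2 is already 'sorted'
Insert 15: shifted 0 elements -> [-2, 15, 32, 28, 8, 0]
Insert 32: shifted 0 elements -> [-2, 15, 32, 28, 8, 0]
Insert 28: shifted 1 elements -> [-2, 15, 28, 32, 8, 0]
Insert 8: shifted 3 elements -> [-2, 8, 15, 28, 32, 0]
Insert 0: shifted 4 elements -> [-2, 0, 8, 15, 28, 32]


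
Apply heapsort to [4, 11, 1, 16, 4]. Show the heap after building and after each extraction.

Build heap: [16, 11, 1, 4, 4]
Extract 16: [11, 4, 1, 4, 16]
Extract 11: [4, 4, 1, 11, 16]
Extract 4: [4, 1, 4, 11, 16]
Extract 4: [1, 4, 4, 11, 16]


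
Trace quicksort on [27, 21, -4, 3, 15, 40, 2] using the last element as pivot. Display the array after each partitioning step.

Partition 1: pivot=2 at index 1 -> [-4, 2, 27, 3, 15, 40, 21]
Partition 2: pivot=21 at index 4 -> [-4, 2, 3, 15, 21, 40, 27]
Partition 3: pivot=15 at index 3 -> [-4, 2, 3, 15, 21, 40, 27]
Partition 4: pivot=27 at index 5 -> [-4, 2, 3, 15, 21, 27, 40]


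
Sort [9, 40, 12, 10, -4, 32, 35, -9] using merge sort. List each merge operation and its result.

Divide and conquer:
  Merge [9] + [40] -> [9, 40]
  Merge [12] + [10] -> [10, 12]
  Merge [9, 40] + [10, 12] -> [9, 10, 12, 40]
  Merge [-4] + [32] -> [-4, 32]
  Merge [35] + [-9] -> [-9, 35]
  Merge [-4, 32] + [-9, 35] -> [-9, -4, 32, 35]
  Merge [9, 10, 12, 40] + [-9, -4, 32, 35] -> [-9, -4, 9, 10, 12, 32, 35, 40]


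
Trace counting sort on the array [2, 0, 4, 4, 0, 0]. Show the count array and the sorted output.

Count array: [3, 0, 1, 0, 2]
(count[i] = number of elements equal to i)
Cumulative count: [3, 3, 4, 4, 6]
Sorted: [0, 0, 0, 2, 4, 4]


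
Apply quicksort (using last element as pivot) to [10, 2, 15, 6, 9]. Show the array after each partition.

Partition 1: pivot=9 at index 2 -> [2, 6, 9, 10, 15]
Partition 2: pivot=6 at index 1 -> [2, 6, 9, 10, 15]
Partition 3: pivot=15 at index 4 -> [2, 6, 9, 10, 15]


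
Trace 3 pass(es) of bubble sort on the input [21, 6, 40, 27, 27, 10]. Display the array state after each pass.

After pass 1: [6, 21, 27, 27, 10, 40] (4 swaps)
After pass 2: [6, 21, 27, 10, 27, 40] (1 swaps)
After pass 3: [6, 21, 10, 27, 27, 40] (1 swaps)
Total swaps: 6


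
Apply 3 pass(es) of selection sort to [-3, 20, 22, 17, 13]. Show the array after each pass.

Pass 1: Select minimum -3 at index 0, swap -> [-3, 20, 22, 17, 13]
Pass 2: Select minimum 13 at index 4, swap -> [-3, 13, 22, 17, 20]
Pass 3: Select minimum 17 at index 3, swap -> [-3, 13, 17, 22, 20]


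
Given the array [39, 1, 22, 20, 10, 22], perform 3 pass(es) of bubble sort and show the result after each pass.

After pass 1: [1, 22, 20, 10, 22, 39] (5 swaps)
After pass 2: [1, 20, 10, 22, 22, 39] (2 swaps)
After pass 3: [1, 10, 20, 22, 22, 39] (1 swaps)
Total swaps: 8


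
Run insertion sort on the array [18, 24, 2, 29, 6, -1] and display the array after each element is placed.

First element 18 is already 'sorted'
Insert 24: shifted 0 elements -> [18, 24, 2, 29, 6, -1]
Insert 2: shifted 2 elements -> [2, 18, 24, 29, 6, -1]
Insert 29: shifted 0 elements -> [2, 18, 24, 29, 6, -1]
Insert 6: shifted 3 elements -> [2, 6, 18, 24, 29, -1]
Insert -1: shifted 5 elements -> [-1, 2, 6, 18, 24, 29]


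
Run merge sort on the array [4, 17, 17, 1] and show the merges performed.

Divide and conquer:
  Merge [4] + [17] -> [4, 17]
  Merge [17] + [1] -> [1, 17]
  Merge [4, 17] + [1, 17] -> [1, 4, 17, 17]


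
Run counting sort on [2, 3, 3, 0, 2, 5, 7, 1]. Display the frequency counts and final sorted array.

Count array: [1, 1, 2, 2, 0, 1, 0, 1]
(count[i] = number of elements equal to i)
Cumulative count: [1, 2, 4, 6, 6, 7, 7, 8]
Sorted: [0, 1, 2, 2, 3, 3, 5, 7]


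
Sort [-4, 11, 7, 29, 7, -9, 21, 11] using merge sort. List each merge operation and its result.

Divide and conquer:
  Merge [-4] + [11] -> [-4, 11]
  Merge [7] + [29] -> [7, 29]
  Merge [-4, 11] + [7, 29] -> [-4, 7, 11, 29]
  Merge [7] + [-9] -> [-9, 7]
  Merge [21] + [11] -> [11, 21]
  Merge [-9, 7] + [11, 21] -> [-9, 7, 11, 21]
  Merge [-4, 7, 11, 29] + [-9, 7, 11, 21] -> [-9, -4, 7, 7, 11, 11, 21, 29]


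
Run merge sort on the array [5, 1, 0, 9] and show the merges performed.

Divide and conquer:
  Merge [5] + [1] -> [1, 5]
  Merge [0] + [9] -> [0, 9]
  Merge [1, 5] + [0, 9] -> [0, 1, 5, 9]


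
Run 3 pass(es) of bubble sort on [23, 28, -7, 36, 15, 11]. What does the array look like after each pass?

After pass 1: [23, -7, 28, 15, 11, 36] (3 swaps)
After pass 2: [-7, 23, 15, 11, 28, 36] (3 swaps)
After pass 3: [-7, 15, 11, 23, 28, 36] (2 swaps)
Total swaps: 8


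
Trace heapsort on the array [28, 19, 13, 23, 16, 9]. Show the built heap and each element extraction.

Build heap: [28, 23, 13, 19, 16, 9]
Extract 28: [23, 19, 13, 9, 16, 28]
Extract 23: [19, 16, 13, 9, 23, 28]
Extract 19: [16, 9, 13, 19, 23, 28]
Extract 16: [13, 9, 16, 19, 23, 28]
Extract 13: [9, 13, 16, 19, 23, 28]


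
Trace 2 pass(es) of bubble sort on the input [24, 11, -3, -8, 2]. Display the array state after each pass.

After pass 1: [11, -3, -8, 2, 24] (4 swaps)
After pass 2: [-3, -8, 2, 11, 24] (3 swaps)
Total swaps: 7


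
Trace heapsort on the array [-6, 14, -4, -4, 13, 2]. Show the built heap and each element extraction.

Build heap: [14, 13, 2, -4, -6, -4]
Extract 14: [13, -4, 2, -4, -6, 14]
Extract 13: [2, -4, -6, -4, 13, 14]
Extract 2: [-4, -4, -6, 2, 13, 14]
Extract -4: [-4, -6, -4, 2, 13, 14]
Extract -4: [-6, -4, -4, 2, 13, 14]


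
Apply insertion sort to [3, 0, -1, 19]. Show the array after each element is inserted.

First element 3 is already 'sorted'
Insert 0: shifted 1 elements -> [0, 3, -1, 19]
Insert -1: shifted 2 elements -> [-1, 0, 3, 19]
Insert 19: shifted 0 elements -> [-1, 0, 3, 19]


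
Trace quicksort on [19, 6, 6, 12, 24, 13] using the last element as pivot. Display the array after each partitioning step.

Partition 1: pivot=13 at index 3 -> [6, 6, 12, 13, 24, 19]
Partition 2: pivot=12 at index 2 -> [6, 6, 12, 13, 24, 19]
Partition 3: pivot=6 at index 1 -> [6, 6, 12, 13, 24, 19]
Partition 4: pivot=19 at index 4 -> [6, 6, 12, 13, 19, 24]


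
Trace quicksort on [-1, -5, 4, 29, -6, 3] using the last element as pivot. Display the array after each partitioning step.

Partition 1: pivot=3 at index 3 -> [-1, -5, -6, 3, 4, 29]
Partition 2: pivot=-6 at index 0 -> [-6, -5, -1, 3, 4, 29]
Partition 3: pivot=-1 at index 2 -> [-6, -5, -1, 3, 4, 29]
Partition 4: pivot=29 at index 5 -> [-6, -5, -1, 3, 4, 29]


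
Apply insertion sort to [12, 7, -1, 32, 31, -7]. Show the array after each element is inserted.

First element 12 is already 'sorted'
Insert 7: shifted 1 elements -> [7, 12, -1, 32, 31, -7]
Insert -1: shifted 2 elements -> [-1, 7, 12, 32, 31, -7]
Insert 32: shifted 0 elements -> [-1, 7, 12, 32, 31, -7]
Insert 31: shifted 1 elements -> [-1, 7, 12, 31, 32, -7]
Insert -7: shifted 5 elements -> [-7, -1, 7, 12, 31, 32]


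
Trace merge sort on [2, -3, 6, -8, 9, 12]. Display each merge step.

Divide and conquer:
  Merge [-3] + [6] -> [-3, 6]
  Merge [2] + [-3, 6] -> [-3, 2, 6]
  Merge [9] + [12] -> [9, 12]
  Merge [-8] + [9, 12] -> [-8, 9, 12]
  Merge [-3, 2, 6] + [-8, 9, 12] -> [-8, -3, 2, 6, 9, 12]


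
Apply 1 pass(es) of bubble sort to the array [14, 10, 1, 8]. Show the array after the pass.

After pass 1: [10, 1, 8, 14] (3 swaps)
Total swaps: 3


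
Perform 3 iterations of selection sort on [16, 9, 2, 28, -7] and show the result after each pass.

Pass 1: Select minimum -7 at index 4, swap -> [-7, 9, 2, 28, 16]
Pass 2: Select minimum 2 at index 2, swap -> [-7, 2, 9, 28, 16]
Pass 3: Select minimum 9 at index 2, swap -> [-7, 2, 9, 28, 16]


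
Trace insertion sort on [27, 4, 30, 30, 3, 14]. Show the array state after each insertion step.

First element 27 is already 'sorted'
Insert 4: shifted 1 elements -> [4, 27, 30, 30, 3, 14]
Insert 30: shifted 0 elements -> [4, 27, 30, 30, 3, 14]
Insert 30: shifted 0 elements -> [4, 27, 30, 30, 3, 14]
Insert 3: shifted 4 elements -> [3, 4, 27, 30, 30, 14]
Insert 14: shifted 3 elements -> [3, 4, 14, 27, 30, 30]


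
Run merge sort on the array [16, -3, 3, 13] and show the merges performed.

Divide and conquer:
  Merge [16] + [-3] -> [-3, 16]
  Merge [3] + [13] -> [3, 13]
  Merge [-3, 16] + [3, 13] -> [-3, 3, 13, 16]


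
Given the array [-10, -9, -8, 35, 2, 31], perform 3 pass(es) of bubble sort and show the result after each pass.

After pass 1: [-10, -9, -8, 2, 31, 35] (2 swaps)
After pass 2: [-10, -9, -8, 2, 31, 35] (0 swaps)
After pass 3: [-10, -9, -8, 2, 31, 35] (0 swaps)
Total swaps: 2


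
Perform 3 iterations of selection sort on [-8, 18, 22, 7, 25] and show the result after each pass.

Pass 1: Select minimum -8 at index 0, swap -> [-8, 18, 22, 7, 25]
Pass 2: Select minimum 7 at index 3, swap -> [-8, 7, 22, 18, 25]
Pass 3: Select minimum 18 at index 3, swap -> [-8, 7, 18, 22, 25]


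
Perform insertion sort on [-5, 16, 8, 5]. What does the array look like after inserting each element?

First element -5 is already 'sorted'
Insert 16: shifted 0 elements -> [-5, 16, 8, 5]
Insert 8: shifted 1 elements -> [-5, 8, 16, 5]
Insert 5: shifted 2 elements -> [-5, 5, 8, 16]


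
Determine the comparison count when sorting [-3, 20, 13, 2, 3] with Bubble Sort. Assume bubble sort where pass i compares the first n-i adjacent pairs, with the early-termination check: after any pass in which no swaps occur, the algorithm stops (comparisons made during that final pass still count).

Pass 1: compare adjacent pairs (0,1)..(3,4) = 4 comparison(s), 3 swap(s) -> [-3, 13, 2, 3, 20]
Pass 2: compare adjacent pairs (0,1)..(2,3) = 3 comparison(s), 2 swap(s) -> [-3, 2, 3, 13, 20]
Pass 3: compare adjacent pairs (0,1)..(1,2) = 2 comparison(s), 0 swap(s) -> [-3, 2, 3, 13, 20]
No swaps in this pass, so bubble sort stops here.
Total comparisons: 4 + 3 + 2 = 9


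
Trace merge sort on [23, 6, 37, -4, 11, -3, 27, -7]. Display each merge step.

Divide and conquer:
  Merge [23] + [6] -> [6, 23]
  Merge [37] + [-4] -> [-4, 37]
  Merge [6, 23] + [-4, 37] -> [-4, 6, 23, 37]
  Merge [11] + [-3] -> [-3, 11]
  Merge [27] + [-7] -> [-7, 27]
  Merge [-3, 11] + [-7, 27] -> [-7, -3, 11, 27]
  Merge [-4, 6, 23, 37] + [-7, -3, 11, 27] -> [-7, -4, -3, 6, 11, 23, 27, 37]


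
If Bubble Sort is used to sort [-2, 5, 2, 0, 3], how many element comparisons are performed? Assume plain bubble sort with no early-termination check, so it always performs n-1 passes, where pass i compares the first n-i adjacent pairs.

Pass 1: compare adjacent pairs (0,1)..(3,4) = 4 comparison(s), 3 swap(s) -> [-2, 2, 0, 3, 5]
Pass 2: compare adjacent pairs (0,1)..(2,3) = 3 comparison(s), 1 swap(s) -> [-2, 0, 2, 3, 5]
Pass 3: compare adjacent pairs (0,1)..(1,2) = 2 comparison(s), 0 swap(s) -> [-2, 0, 2, 3, 5]
Pass 4: compare adjacent pairs (0,1)..(0,1) = 1 comparison(s), 0 swap(s) -> [-2, 0, 2, 3, 5]
Total comparisons: 4 + 3 + 2 + 1 = 10


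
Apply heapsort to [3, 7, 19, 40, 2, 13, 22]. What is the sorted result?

Build heap: [40, 7, 22, 3, 2, 13, 19]
Extract 40: [22, 7, 19, 3, 2, 13, 40]
Extract 22: [19, 7, 13, 3, 2, 22, 40]
Extract 19: [13, 7, 2, 3, 19, 22, 40]
Extract 13: [7, 3, 2, 13, 19, 22, 40]
Extract 7: [3, 2, 7, 13, 19, 22, 40]
Extract 3: [2, 3, 7, 13, 19, 22, 40]


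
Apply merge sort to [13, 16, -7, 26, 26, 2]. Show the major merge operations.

Divide and conquer:
  Merge [16] + [-7] -> [-7, 16]
  Merge [13] + [-7, 16] -> [-7, 13, 16]
  Merge [26] + [2] -> [2, 26]
  Merge [26] + [2, 26] -> [2, 26, 26]
  Merge [-7, 13, 16] + [2, 26, 26] -> [-7, 2, 13, 16, 26, 26]


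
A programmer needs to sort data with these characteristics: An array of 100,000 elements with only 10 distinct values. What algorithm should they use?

Best choice: 3-way quicksort or Counting sort
Reason: 3-way (Dutch national flag) partitioning groups every copy of the pivot together, so with only d=10 distinct keys quicksort finishes in O(n log d) expected time, which is effectively linear; counting sort runs in O(n + k) where k is the size of the key range (not the number of distinct values), so it is linear when the 10 values are integers drawn from a small known range


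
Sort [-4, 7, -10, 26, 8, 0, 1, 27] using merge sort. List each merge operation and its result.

Divide and conquer:
  Merge [-4] + [7] -> [-4, 7]
  Merge [-10] + [26] -> [-10, 26]
  Merge [-4, 7] + [-10, 26] -> [-10, -4, 7, 26]
  Merge [8] + [0] -> [0, 8]
  Merge [1] + [27] -> [1, 27]
  Merge [0, 8] + [1, 27] -> [0, 1, 8, 27]
  Merge [-10, -4, 7, 26] + [0, 1, 8, 27] -> [-10, -4, 0, 1, 7, 8, 26, 27]


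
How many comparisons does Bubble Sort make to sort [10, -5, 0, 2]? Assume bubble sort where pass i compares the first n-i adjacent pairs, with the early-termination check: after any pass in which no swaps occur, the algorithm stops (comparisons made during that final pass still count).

Pass 1: compare adjacent pairs (0,1)..(2,3) = 3 comparison(s), 3 swap(s) -> [-5, 0, 2, 10]
Pass 2: compare adjacent pairs (0,1)..(1,2) = 2 comparison(s), 0 swap(s) -> [-5, 0, 2, 10]
No swaps in this pass, so bubble sort stops here.
Total comparisons: 3 + 2 = 5


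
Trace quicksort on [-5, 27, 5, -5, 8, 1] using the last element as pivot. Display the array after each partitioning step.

Partition 1: pivot=1 at index 2 -> [-5, -5, 1, 27, 8, 5]
Partition 2: pivot=-5 at index 1 -> [-5, -5, 1, 27, 8, 5]
Partition 3: pivot=5 at index 3 -> [-5, -5, 1, 5, 8, 27]
Partition 4: pivot=27 at index 5 -> [-5, -5, 1, 5, 8, 27]


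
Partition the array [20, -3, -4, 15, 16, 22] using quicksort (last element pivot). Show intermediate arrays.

Partition 1: pivot=22 at index 5 -> [20, -3, -4, 15, 16, 22]
Partition 2: pivot=16 at index 3 -> [-3, -4, 15, 16, 20, 22]
Partition 3: pivot=15 at index 2 -> [-3, -4, 15, 16, 20, 22]
Partition 4: pivot=-4 at index 0 -> [-4, -3, 15, 16, 20, 22]


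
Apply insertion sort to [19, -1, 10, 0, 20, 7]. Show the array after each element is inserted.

First element 19 is already 'sorted'
Insert -1: shifted 1 elements -> [-1, 19, 10, 0, 20, 7]
Insert 10: shifted 1 elements -> [-1, 10, 19, 0, 20, 7]
Insert 0: shifted 2 elements -> [-1, 0, 10, 19, 20, 7]
Insert 20: shifted 0 elements -> [-1, 0, 10, 19, 20, 7]
Insert 7: shifted 3 elements -> [-1, 0, 7, 10, 19, 20]


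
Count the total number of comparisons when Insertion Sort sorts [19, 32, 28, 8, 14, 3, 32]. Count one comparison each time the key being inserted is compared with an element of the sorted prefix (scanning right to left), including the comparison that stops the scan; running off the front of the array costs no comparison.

Insert 32: 19 <= 32 (stop) = 1 comparison(s) -> [19, 32, 28, 8, 14, 3, 32]
Insert 28: 32 > 28 (shift), 19 <= 28 (stop) = 2 comparison(s) -> [19, 28, 32, 8, 14, 3, 32]
Insert 8: 32 > 8 (shift), 28 > 8 (shift), 19 > 8 (shift), reached front = 3 comparison(s) -> [8, 19, 28, 32, 14, 3, 32]
Insert 14: 32 > 14 (shift), 28 > 14 (shift), 19 > 14 (shift), 8 <= 14 (stop) = 4 comparison(s) -> [8, 14, 19, 28, 32, 3, 32]
Insert 3: 32 > 3 (shift), 28 > 3 (shift), 19 > 3 (shift), 14 > 3 (shift), 8 > 3 (shift), reached front = 5 comparison(s) -> [3, 8, 14, 19, 28, 32, 32]
Insert 32: 32 <= 32 (stop) = 1 comparison(s) -> [3, 8, 14, 19, 28, 32, 32]
Total comparisons: 1 + 2 + 3 + 4 + 5 + 1 = 16


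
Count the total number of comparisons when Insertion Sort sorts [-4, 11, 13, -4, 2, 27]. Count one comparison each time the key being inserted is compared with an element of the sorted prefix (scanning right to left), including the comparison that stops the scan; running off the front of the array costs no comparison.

Insert 11: -4 <= 11 (stop) = 1 comparison(s) -> [-4, 11, 13, -4, 2, 27]
Insert 13: 11 <= 13 (stop) = 1 comparison(s) -> [-4, 11, 13, -4, 2, 27]
Insert -4: 13 > -4 (shift), 11 > -4 (shift), -4 <= -4 (stop) = 3 comparison(s) -> [-4, -4, 11, 13, 2, 27]
Insert 2: 13 > 2 (shift), 11 > 2 (shift), -4 <= 2 (stop) = 3 comparison(s) -> [-4, -4, 2, 11, 13, 27]
Insert 27: 13 <= 27 (stop) = 1 comparison(s) -> [-4, -4, 2, 11, 13, 27]
Total comparisons: 1 + 1 + 3 + 3 + 1 = 9


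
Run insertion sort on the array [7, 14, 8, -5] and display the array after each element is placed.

First element 7 is already 'sorted'
Insert 14: shifted 0 elements -> [7, 14, 8, -5]
Insert 8: shifted 1 elements -> [7, 8, 14, -5]
Insert -5: shifted 3 elements -> [-5, 7, 8, 14]


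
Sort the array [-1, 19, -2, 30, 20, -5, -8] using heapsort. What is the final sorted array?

Build heap: [30, 20, -2, 19, -1, -5, -8]
Extract 30: [20, 19, -2, -8, -1, -5, 30]
Extract 20: [19, -1, -2, -8, -5, 20, 30]
Extract 19: [-1, -5, -2, -8, 19, 20, 30]
Extract -1: [-2, -5, -8, -1, 19, 20, 30]
Extract -2: [-5, -8, -2, -1, 19, 20, 30]
Extract -5: [-8, -5, -2, -1, 19, 20, 30]


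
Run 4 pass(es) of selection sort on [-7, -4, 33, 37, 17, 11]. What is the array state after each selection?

Pass 1: Select minimum -7 at index 0, swap -> [-7, -4, 33, 37, 17, 11]
Pass 2: Select minimum -4 at index 1, swap -> [-7, -4, 33, 37, 17, 11]
Pass 3: Select minimum 11 at index 5, swap -> [-7, -4, 11, 37, 17, 33]
Pass 4: Select minimum 17 at index 4, swap -> [-7, -4, 11, 17, 37, 33]


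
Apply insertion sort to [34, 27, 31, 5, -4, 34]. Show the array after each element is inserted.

First element 34 is already 'sorted'
Insert 27: shifted 1 elements -> [27, 34, 31, 5, -4, 34]
Insert 31: shifted 1 elements -> [27, 31, 34, 5, -4, 34]
Insert 5: shifted 3 elements -> [5, 27, 31, 34, -4, 34]
Insert -4: shifted 4 elements -> [-4, 5, 27, 31, 34, 34]
Insert 34: shifted 0 elements -> [-4, 5, 27, 31, 34, 34]


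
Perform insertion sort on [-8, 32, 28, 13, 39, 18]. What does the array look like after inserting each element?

First element -8 is already 'sorted'
Insert 32: shifted 0 elements -> [-8, 32, 28, 13, 39, 18]
Insert 28: shifted 1 elements -> [-8, 28, 32, 13, 39, 18]
Insert 13: shifted 2 elements -> [-8, 13, 28, 32, 39, 18]
Insert 39: shifted 0 elements -> [-8, 13, 28, 32, 39, 18]
Insert 18: shifted 3 elements -> [-8, 13, 18, 28, 32, 39]


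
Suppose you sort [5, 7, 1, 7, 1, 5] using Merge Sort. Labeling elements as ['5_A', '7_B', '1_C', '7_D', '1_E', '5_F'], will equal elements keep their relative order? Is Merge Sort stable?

Trace Merge Sort on the labeled array (the key is the number; the letter only tracks identity):
  Merge [7_B] + [1_C] -> [1_C, 7_B]
  Merge [5_A] + [1_C, 7_B] -> [1_C, 5_A, 7_B]
  Merge [1_E] + [5_F] -> [1_E, 5_F]
  Merge [7_D] + [1_E, 5_F] -> [1_E, 5_F, 7_D]
  Merge [1_C, 5_A, 7_B] + [1_E, 5_F, 7_D] -> [1_C, 1_E, 5_A, 5_F, 7_B, 7_D]
Final order: [1_C, 1_E, 5_A, 5_F, 7_B, 7_D]
Equal keys:
  value 1: originally 1_C, 1_E; after sorting 1_C, 1_E -> order preserved
  value 5: originally 5_A, 5_F; after sorting 5_A, 5_F -> order preserved
  value 7: originally 7_B, 7_D; after sorting 7_B, 7_D -> order preserved
All equal keys kept their original relative order. Merge Sort is stable: when the heads of the two halves are equal the merge takes from the left half first.
Answer: Stable


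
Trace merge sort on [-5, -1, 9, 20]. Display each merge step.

Divide and conquer:
  Merge [-5] + [-1] -> [-5, -1]
  Merge [9] + [20] -> [9, 20]
  Merge [-5, -1] + [9, 20] -> [-5, -1, 9, 20]


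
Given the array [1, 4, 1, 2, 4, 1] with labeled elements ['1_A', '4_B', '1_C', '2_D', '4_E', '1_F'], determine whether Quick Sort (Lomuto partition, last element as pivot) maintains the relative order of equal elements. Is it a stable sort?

Trace Quick Sort on the labeled array (the key is the number; the letter only tracks identity):
  Partition indices 0..5 around pivot 1_F -> [1_A, 1_C, 1_F, 2_D, 4_E, 4_B]
  Partition indices 0..1 around pivot 1_C -> [1_A, 1_C, 1_F, 2_D, 4_E, 4_B]
  Partition indices 3..5 around pivot 4_B -> [1_A, 1_C, 1_F, 2_D, 4_E, 4_B]
  Partition indices 3..4 around pivot 4_E -> [1_A, 1_C, 1_F, 2_D, 4_E, 4_B]
Final order: [1_A, 1_C, 1_F, 2_D, 4_E, 4_B]
Equal keys:
  value 1: originally 1_A, 1_C, 1_F; after sorting 1_A, 1_C, 1_F -> order preserved
  value 4: originally 4_B, 4_E; after sorting 4_E, 4_B -> order changed
Equal keys were reordered, so Quick Sort is not stable: partition swaps elements across long distances and can reorder equal keys. (One such input is enough; an unstable sort may happen to preserve order on other inputs, but it gives no guarantee.)
Answer: Not stable


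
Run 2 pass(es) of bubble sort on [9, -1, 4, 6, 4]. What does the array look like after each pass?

After pass 1: [-1, 4, 6, 4, 9] (4 swaps)
After pass 2: [-1, 4, 4, 6, 9] (1 swaps)
Total swaps: 5


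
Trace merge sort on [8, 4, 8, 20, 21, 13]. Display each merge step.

Divide and conquer:
  Merge [4] + [8] -> [4, 8]
  Merge [8] + [4, 8] -> [4, 8, 8]
  Merge [21] + [13] -> [13, 21]
  Merge [20] + [13, 21] -> [13, 20, 21]
  Merge [4, 8, 8] + [13, 20, 21] -> [4, 8, 8, 13, 20, 21]


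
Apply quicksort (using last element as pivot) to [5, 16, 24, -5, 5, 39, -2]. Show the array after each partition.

Partition 1: pivot=-2 at index 1 -> [-5, -2, 24, 5, 5, 39, 16]
Partition 2: pivot=16 at index 4 -> [-5, -2, 5, 5, 16, 39, 24]
Partition 3: pivot=5 at index 3 -> [-5, -2, 5, 5, 16, 39, 24]
Partition 4: pivot=24 at index 5 -> [-5, -2, 5, 5, 16, 24, 39]


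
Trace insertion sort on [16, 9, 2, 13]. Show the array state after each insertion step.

First element 16 is already 'sorted'
Insert 9: shifted 1 elements -> [9, 16, 2, 13]
Insert 2: shifted 2 elements -> [2, 9, 16, 13]
Insert 13: shifted 1 elements -> [2, 9, 13, 16]


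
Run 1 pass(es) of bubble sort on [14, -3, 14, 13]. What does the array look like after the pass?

After pass 1: [-3, 14, 13, 14] (2 swaps)
Total swaps: 2


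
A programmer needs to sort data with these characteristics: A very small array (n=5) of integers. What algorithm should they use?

Best choice: Insertion sort
Reason: For tiny inputs the O(n^2) overhead is negligible and insertion sort has minimal constant factors


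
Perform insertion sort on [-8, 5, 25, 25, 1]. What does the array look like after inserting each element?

First element -8 is already 'sorted'
Insert 5: shifted 0 elements -> [-8, 5, 25, 25, 1]
Insert 25: shifted 0 elements -> [-8, 5, 25, 25, 1]
Insert 25: shifted 0 elements -> [-8, 5, 25, 25, 1]
Insert 1: shifted 3 elements -> [-8, 1, 5, 25, 25]


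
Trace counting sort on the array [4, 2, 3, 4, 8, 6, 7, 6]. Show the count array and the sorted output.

Count array: [0, 0, 1, 1, 2, 0, 2, 1, 1]
(count[i] = number of elements equal to i)
Cumulative count: [0, 0, 1, 2, 4, 4, 6, 7, 8]
Sorted: [2, 3, 4, 4, 6, 6, 7, 8]


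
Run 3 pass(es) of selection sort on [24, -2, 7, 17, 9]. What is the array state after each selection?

Pass 1: Select minimum -2 at index 1, swap -> [-2, 24, 7, 17, 9]
Pass 2: Select minimum 7 at index 2, swap -> [-2, 7, 24, 17, 9]
Pass 3: Select minimum 9 at index 4, swap -> [-2, 7, 9, 17, 24]


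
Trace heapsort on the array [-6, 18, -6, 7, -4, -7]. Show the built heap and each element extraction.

Build heap: [18, 7, -6, -6, -4, -7]
Extract 18: [7, -4, -6, -6, -7, 18]
Extract 7: [-4, -6, -6, -7, 7, 18]
Extract -4: [-6, -7, -6, -4, 7, 18]
Extract -6: [-6, -7, -6, -4, 7, 18]
Extract -6: [-7, -6, -6, -4, 7, 18]


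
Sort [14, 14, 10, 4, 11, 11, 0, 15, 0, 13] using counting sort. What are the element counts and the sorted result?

Count array: [2, 0, 0, 0, 1, 0, 0, 0, 0, 0, 1, 2, 0, 1, 2, 1]
(count[i] = number of elements equal to i)
Cumulative count: [2, 2, 2, 2, 3, 3, 3, 3, 3, 3, 4, 6, 6, 7, 9, 10]
Sorted: [0, 0, 4, 10, 11, 11, 13, 14, 14, 15]


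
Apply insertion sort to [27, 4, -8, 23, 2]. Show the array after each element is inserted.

First element 27 is already 'sorted'
Insert 4: shifted 1 elements -> [4, 27, -8, 23, 2]
Insert -8: shifted 2 elements -> [-8, 4, 27, 23, 2]
Insert 23: shifted 1 elements -> [-8, 4, 23, 27, 2]
Insert 2: shifted 3 elements -> [-8, 2, 4, 23, 27]


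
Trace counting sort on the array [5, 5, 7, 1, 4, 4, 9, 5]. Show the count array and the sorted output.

Count array: [0, 1, 0, 0, 2, 3, 0, 1, 0, 1]
(count[i] = number of elements equal to i)
Cumulative count: [0, 1, 1, 1, 3, 6, 6, 7, 7, 8]
Sorted: [1, 4, 4, 5, 5, 5, 7, 9]


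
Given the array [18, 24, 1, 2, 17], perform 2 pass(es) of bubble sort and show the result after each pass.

After pass 1: [18, 1, 2, 17, 24] (3 swaps)
After pass 2: [1, 2, 17, 18, 24] (3 swaps)
Total swaps: 6


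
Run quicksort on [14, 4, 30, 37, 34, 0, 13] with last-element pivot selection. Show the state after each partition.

Partition 1: pivot=13 at index 2 -> [4, 0, 13, 37, 34, 14, 30]
Partition 2: pivot=0 at index 0 -> [0, 4, 13, 37, 34, 14, 30]
Partition 3: pivot=30 at index 4 -> [0, 4, 13, 14, 30, 37, 34]
Partition 4: pivot=34 at index 5 -> [0, 4, 13, 14, 30, 34, 37]


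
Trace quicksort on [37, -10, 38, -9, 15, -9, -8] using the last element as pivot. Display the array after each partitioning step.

Partition 1: pivot=-8 at index 3 -> [-10, -9, -9, -8, 15, 38, 37]
Partition 2: pivot=-9 at index 2 -> [-10, -9, -9, -8, 15, 38, 37]
Partition 3: pivot=-9 at index 1 -> [-10, -9, -9, -8, 15, 38, 37]
Partition 4: pivot=37 at index 5 -> [-10, -9, -9, -8, 15, 37, 38]


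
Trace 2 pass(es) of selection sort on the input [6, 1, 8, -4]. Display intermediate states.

Pass 1: Select minimum -4 at index 3, swap -> [-4, 1, 8, 6]
Pass 2: Select minimum 1 at index 1, swap -> [-4, 1, 8, 6]


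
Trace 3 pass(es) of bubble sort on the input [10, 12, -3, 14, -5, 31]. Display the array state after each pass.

After pass 1: [10, -3, 12, -5, 14, 31] (2 swaps)
After pass 2: [-3, 10, -5, 12, 14, 31] (2 swaps)
After pass 3: [-3, -5, 10, 12, 14, 31] (1 swaps)
Total swaps: 5


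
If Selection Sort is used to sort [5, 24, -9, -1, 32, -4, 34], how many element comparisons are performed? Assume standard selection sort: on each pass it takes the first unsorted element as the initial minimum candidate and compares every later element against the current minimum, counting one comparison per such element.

Pass 1: scan indices 1..6 for the minimum = 6 comparison(s); min is -9, place at index 0 -> [-9, 24, 5, -1, 32, -4, 34]
Pass 2: scan indices 2..6 for the minimum = 5 comparison(s); min is -4, place at index 1 -> [-9, -4, 5, -1, 32, 24, 34]
Pass 3: scan indices 3..6 for the minimum = 4 comparison(s); min is -1, place at index 2 -> [-9, -4, -1, 5, 32, 24, 34]
Pass 4: scan indices 4..6 for the minimum = 3 comparison(s); min is 5, place at index 3 -> [-9, -4, -1, 5, 32, 24, 34]
Pass 5: scan indices 5..6 for the minimum = 2 comparison(s); min is 24, place at index 4 -> [-9, -4, -1, 5, 24, 32, 34]
Pass 6: scan indices 6..6 for the minimum = 1 comparison(s); min is 32, place at index 5 -> [-9, -4, -1, 5, 24, 32, 34]
Selection sort always scans the whole unsorted suffix, so the count is (n-1) + (n-2) + ... + 1 = n(n-1)/2 = 7*6/2 = 21 regardless of the input order.
Total comparisons: 6 + 5 + 4 + 3 + 2 + 1 = 21


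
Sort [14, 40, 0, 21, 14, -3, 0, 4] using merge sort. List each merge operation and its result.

Divide and conquer:
  Merge [14] + [40] -> [14, 40]
  Merge [0] + [21] -> [0, 21]
  Merge [14, 40] + [0, 21] -> [0, 14, 21, 40]
  Merge [14] + [-3] -> [-3, 14]
  Merge [0] + [4] -> [0, 4]
  Merge [-3, 14] + [0, 4] -> [-3, 0, 4, 14]
  Merge [0, 14, 21, 40] + [-3, 0, 4, 14] -> [-3, 0, 0, 4, 14, 14, 21, 40]


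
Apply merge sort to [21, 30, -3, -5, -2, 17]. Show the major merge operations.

Divide and conquer:
  Merge [30] + [-3] -> [-3, 30]
  Merge [21] + [-3, 30] -> [-3, 21, 30]
  Merge [-2] + [17] -> [-2, 17]
  Merge [-5] + [-2, 17] -> [-5, -2, 17]
  Merge [-3, 21, 30] + [-5, -2, 17] -> [-5, -3, -2, 17, 21, 30]


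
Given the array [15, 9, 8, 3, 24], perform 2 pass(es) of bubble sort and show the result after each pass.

After pass 1: [9, 8, 3, 15, 24] (3 swaps)
After pass 2: [8, 3, 9, 15, 24] (2 swaps)
Total swaps: 5


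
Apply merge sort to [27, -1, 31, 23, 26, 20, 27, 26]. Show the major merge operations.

Divide and conquer:
  Merge [27] + [-1] -> [-1, 27]
  Merge [31] + [23] -> [23, 31]
  Merge [-1, 27] + [23, 31] -> [-1, 23, 27, 31]
  Merge [26] + [20] -> [20, 26]
  Merge [27] + [26] -> [26, 27]
  Merge [20, 26] + [26, 27] -> [20, 26, 26, 27]
  Merge [-1, 23, 27, 31] + [20, 26, 26, 27] -> [-1, 20, 23, 26, 26, 27, 27, 31]


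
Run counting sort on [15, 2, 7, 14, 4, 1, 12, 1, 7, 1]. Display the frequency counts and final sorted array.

Count array: [0, 3, 1, 0, 1, 0, 0, 2, 0, 0, 0, 0, 1, 0, 1, 1]
(count[i] = number of elements equal to i)
Cumulative count: [0, 3, 4, 4, 5, 5, 5, 7, 7, 7, 7, 7, 8, 8, 9, 10]
Sorted: [1, 1, 1, 2, 4, 7, 7, 12, 14, 15]


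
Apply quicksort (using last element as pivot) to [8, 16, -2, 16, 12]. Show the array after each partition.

Partition 1: pivot=12 at index 2 -> [8, -2, 12, 16, 16]
Partition 2: pivot=-2 at index 0 -> [-2, 8, 12, 16, 16]
Partition 3: pivot=16 at index 4 -> [-2, 8, 12, 16, 16]


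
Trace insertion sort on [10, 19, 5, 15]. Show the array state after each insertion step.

First element 10 is already 'sorted'
Insert 19: shifted 0 elements -> [10, 19, 5, 15]
Insert 5: shifted 2 elements -> [5, 10, 19, 15]
Insert 15: shifted 1 elements -> [5, 10, 15, 19]


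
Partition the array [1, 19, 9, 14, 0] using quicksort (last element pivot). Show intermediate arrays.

Partition 1: pivot=0 at index 0 -> [0, 19, 9, 14, 1]
Partition 2: pivot=1 at index 1 -> [0, 1, 9, 14, 19]
Partition 3: pivot=19 at index 4 -> [0, 1, 9, 14, 19]
Partition 4: pivot=14 at index 3 -> [0, 1, 9, 14, 19]


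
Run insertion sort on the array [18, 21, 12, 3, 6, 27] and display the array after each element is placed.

First element 18 is already 'sorted'
Insert 21: shifted 0 elements -> [18, 21, 12, 3, 6, 27]
Insert 12: shifted 2 elements -> [12, 18, 21, 3, 6, 27]
Insert 3: shifted 3 elements -> [3, 12, 18, 21, 6, 27]
Insert 6: shifted 3 elements -> [3, 6, 12, 18, 21, 27]
Insert 27: shifted 0 elements -> [3, 6, 12, 18, 21, 27]


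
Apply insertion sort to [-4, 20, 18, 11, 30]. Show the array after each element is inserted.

First element -4 is already 'sorted'
Insert 20: shifted 0 elements -> [-4, 20, 18, 11, 30]
Insert 18: shifted 1 elements -> [-4, 18, 20, 11, 30]
Insert 11: shifted 2 elements -> [-4, 11, 18, 20, 30]
Insert 30: shifted 0 elements -> [-4, 11, 18, 20, 30]


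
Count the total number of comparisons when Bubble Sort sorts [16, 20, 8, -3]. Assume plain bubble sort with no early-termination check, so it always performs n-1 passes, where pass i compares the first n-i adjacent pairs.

Pass 1: compare adjacent pairs (0,1)..(2,3) = 3 comparison(s), 2 swap(s) -> [16, 8, -3, 20]
Pass 2: compare adjacent pairs (0,1)..(1,2) = 2 comparison(s), 2 swap(s) -> [8, -3, 16, 20]
Pass 3: compare adjacent pairs (0,1)..(0,1) = 1 comparison(s), 1 swap(s) -> [-3, 8, 16, 20]
Total comparisons: 3 + 2 + 1 = 6


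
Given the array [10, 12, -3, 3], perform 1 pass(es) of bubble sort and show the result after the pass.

After pass 1: [10, -3, 3, 12] (2 swaps)
Total swaps: 2


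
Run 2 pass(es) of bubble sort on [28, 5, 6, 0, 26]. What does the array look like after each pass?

After pass 1: [5, 6, 0, 26, 28] (4 swaps)
After pass 2: [5, 0, 6, 26, 28] (1 swaps)
Total swaps: 5


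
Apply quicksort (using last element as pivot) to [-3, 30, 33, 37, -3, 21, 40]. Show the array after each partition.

Partition 1: pivot=40 at index 6 -> [-3, 30, 33, 37, -3, 21, 40]
Partition 2: pivot=21 at index 2 -> [-3, -3, 21, 37, 30, 33, 40]
Partition 3: pivot=-3 at index 1 -> [-3, -3, 21, 37, 30, 33, 40]
Partition 4: pivot=33 at index 4 -> [-3, -3, 21, 30, 33, 37, 40]


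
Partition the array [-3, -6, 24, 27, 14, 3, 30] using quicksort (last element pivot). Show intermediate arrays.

Partition 1: pivot=30 at index 6 -> [-3, -6, 24, 27, 14, 3, 30]
Partition 2: pivot=3 at index 2 -> [-3, -6, 3, 27, 14, 24, 30]
Partition 3: pivot=-6 at index 0 -> [-6, -3, 3, 27, 14, 24, 30]
Partition 4: pivot=24 at index 4 -> [-6, -3, 3, 14, 24, 27, 30]


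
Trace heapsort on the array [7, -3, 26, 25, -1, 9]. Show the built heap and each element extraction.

Build heap: [26, 25, 9, -3, -1, 7]
Extract 26: [25, 7, 9, -3, -1, 26]
Extract 25: [9, 7, -1, -3, 25, 26]
Extract 9: [7, -3, -1, 9, 25, 26]
Extract 7: [-1, -3, 7, 9, 25, 26]
Extract -1: [-3, -1, 7, 9, 25, 26]


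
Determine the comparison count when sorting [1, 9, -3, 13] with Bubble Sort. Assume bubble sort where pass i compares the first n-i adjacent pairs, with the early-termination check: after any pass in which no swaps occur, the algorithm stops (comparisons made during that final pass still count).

Pass 1: compare adjacent pairs (0,1)..(2,3) = 3 comparison(s), 1 swap(s) -> [1, -3, 9, 13]
Pass 2: compare adjacent pairs (0,1)..(1,2) = 2 comparison(s), 1 swap(s) -> [-3, 1, 9, 13]
Pass 3: compare adjacent pairs (0,1)..(0,1) = 1 comparison(s), 0 swap(s) -> [-3, 1, 9, 13]
No swaps in this pass, so bubble sort stops here.
Total comparisons: 3 + 2 + 1 = 6


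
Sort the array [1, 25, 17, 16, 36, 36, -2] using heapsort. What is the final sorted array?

Build heap: [36, 25, 36, 16, 1, 17, -2]
Extract 36: [36, 25, 17, 16, 1, -2, 36]
Extract 36: [25, 16, 17, -2, 1, 36, 36]
Extract 25: [17, 16, 1, -2, 25, 36, 36]
Extract 17: [16, -2, 1, 17, 25, 36, 36]
Extract 16: [1, -2, 16, 17, 25, 36, 36]
Extract 1: [-2, 1, 16, 17, 25, 36, 36]


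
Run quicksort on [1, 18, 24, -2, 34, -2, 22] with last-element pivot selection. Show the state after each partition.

Partition 1: pivot=22 at index 4 -> [1, 18, -2, -2, 22, 24, 34]
Partition 2: pivot=-2 at index 1 -> [-2, -2, 1, 18, 22, 24, 34]
Partition 3: pivot=18 at index 3 -> [-2, -2, 1, 18, 22, 24, 34]
Partition 4: pivot=34 at index 6 -> [-2, -2, 1, 18, 22, 24, 34]


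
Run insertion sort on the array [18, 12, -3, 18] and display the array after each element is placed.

First element 18 is already 'sorted'
Insert 12: shifted 1 elements -> [12, 18, -3, 18]
Insert -3: shifted 2 elements -> [-3, 12, 18, 18]
Insert 18: shifted 0 elements -> [-3, 12, 18, 18]
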